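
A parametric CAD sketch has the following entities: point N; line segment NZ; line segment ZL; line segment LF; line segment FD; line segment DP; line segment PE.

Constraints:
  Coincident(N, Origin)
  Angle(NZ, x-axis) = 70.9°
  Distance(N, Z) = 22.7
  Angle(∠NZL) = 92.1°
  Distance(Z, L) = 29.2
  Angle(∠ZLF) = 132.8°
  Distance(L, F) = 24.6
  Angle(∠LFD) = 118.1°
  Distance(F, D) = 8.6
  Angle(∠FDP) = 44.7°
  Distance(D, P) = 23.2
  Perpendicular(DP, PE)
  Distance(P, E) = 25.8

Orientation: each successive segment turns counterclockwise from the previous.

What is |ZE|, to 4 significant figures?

56.65

∠FDP = 44.7° gives DP at 43.20° from the x-axis; with |DP| = 23.2, P = (-25.31, 28.51). DP is perpendicular to PE, so PE runs at 133.2°; with |PE| = 25.8, E = (-42.97, 47.32). Then |ZE| = |E − Z| = 56.65.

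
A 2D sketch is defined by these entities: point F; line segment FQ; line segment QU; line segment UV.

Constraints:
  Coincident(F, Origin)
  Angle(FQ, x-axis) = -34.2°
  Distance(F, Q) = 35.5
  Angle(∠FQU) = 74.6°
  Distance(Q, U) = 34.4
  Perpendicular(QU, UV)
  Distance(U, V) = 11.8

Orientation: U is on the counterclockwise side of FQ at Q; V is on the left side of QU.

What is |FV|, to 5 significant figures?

33.564

F is at the origin; FQ runs at -34.2° with length 35.5, so Q = 35.5·(cos -34.2°, sin -34.2°) = (29.361, -19.954). ∠FQU = 74.6°, so QU runs at -34.2° + (180° − 74.6°) = 71.200° from the x-axis; with |QU| = 34.4, U = Q + 34.4·(cos 71.200°, sin 71.200°) = (40.447, 12.611). QU is perpendicular to UV; with |UV| = 11.8 on the left of QU, V = U + 11.8·(-0.94665, 0.32227) = (29.277, 16.414). Then |FV| = |V − F| = 33.564.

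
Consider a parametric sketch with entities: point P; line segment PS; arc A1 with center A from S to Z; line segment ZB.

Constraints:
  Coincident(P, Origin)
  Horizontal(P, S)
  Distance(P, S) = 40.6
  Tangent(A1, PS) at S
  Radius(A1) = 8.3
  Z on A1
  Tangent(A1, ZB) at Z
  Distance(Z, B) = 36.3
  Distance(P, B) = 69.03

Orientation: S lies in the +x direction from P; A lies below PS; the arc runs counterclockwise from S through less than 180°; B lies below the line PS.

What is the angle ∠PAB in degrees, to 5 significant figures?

122.57°

P is at the origin; P and S share the same y with |PS| = 40.6 and S on the +x side, so S = (40.600, 0.0000). Since A1 is tangent to PS there, AS ⟂ PS, so A = S + (0, -8.3) = (40.600, -8.3000). Since AZ ⟂ ZB (tangency), |AB| = √(8.3² + 36.3²) = 37.237 regardless of where Z sits on A1. So B lies on both circle(P, 69.03) and circle(A, 37.237); the below-PS intersection is B = (53.953, -43.060). Z is the foot of the tangent from B: Z = (33.710, -12.929).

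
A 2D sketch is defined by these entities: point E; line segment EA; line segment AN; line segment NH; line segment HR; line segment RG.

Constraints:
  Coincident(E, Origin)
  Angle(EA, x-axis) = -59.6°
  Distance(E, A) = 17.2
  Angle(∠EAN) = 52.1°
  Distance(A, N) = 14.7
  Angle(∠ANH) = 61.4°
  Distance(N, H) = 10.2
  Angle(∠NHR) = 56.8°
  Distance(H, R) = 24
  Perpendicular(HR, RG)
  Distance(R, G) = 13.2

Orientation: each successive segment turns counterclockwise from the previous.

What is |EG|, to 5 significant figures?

32.009

∠NHR = 56.8° gives HR at -49.900° from the x-axis; with |HR| = 24.0, R = (19.472, -20.760). The perpendicularity gives RG at right angles to HR, so RG runs at 40.100°; with |RG| = 13.2, G = (29.569, -12.258). Then |EG| = |G − E| = 32.009.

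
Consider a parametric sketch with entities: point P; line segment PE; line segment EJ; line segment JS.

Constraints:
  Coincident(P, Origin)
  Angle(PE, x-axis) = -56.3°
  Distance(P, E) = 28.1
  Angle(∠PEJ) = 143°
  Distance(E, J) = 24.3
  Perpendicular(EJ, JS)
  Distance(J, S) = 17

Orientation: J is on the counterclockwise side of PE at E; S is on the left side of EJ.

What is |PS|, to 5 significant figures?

46.742

P is at the origin; PE runs at -56.3° with length 28.1, so E = 28.1·(cos -56.3°, sin -56.3°) = (15.591, -23.378). ∠PEJ = 143.0°, so EJ runs at -56.3° + (180° − 143.0°) = -19.300° from the x-axis; with |EJ| = 24.3, J = E + 24.3·(cos -19.300°, sin -19.300°) = (38.525, -31.409). EJ is perpendicular to JS; with |JS| = 17.0 on the left of EJ, S = J + 17.0·(0.33051, 0.94380) = (44.144, -15.365). Then |PS| = |S − P| = 46.742.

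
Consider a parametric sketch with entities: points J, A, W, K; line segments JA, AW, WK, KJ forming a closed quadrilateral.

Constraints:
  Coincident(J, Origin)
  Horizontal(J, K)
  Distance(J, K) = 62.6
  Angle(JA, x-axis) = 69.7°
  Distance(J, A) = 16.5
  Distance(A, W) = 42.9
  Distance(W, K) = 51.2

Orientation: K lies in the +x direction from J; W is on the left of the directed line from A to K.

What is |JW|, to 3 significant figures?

58.1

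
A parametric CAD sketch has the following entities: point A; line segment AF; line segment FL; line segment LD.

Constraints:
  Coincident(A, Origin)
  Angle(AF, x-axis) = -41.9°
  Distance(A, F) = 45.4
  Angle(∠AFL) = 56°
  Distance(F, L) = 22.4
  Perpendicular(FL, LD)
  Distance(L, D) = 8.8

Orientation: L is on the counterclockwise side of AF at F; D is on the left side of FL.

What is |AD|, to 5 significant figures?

28.993

A is at the origin; AF runs at -41.9° with length 45.4, so F = 45.4·(cos -41.9°, sin -41.9°) = (33.792, -30.320). ∠AFL = 56.0°, so FL runs at -41.9° + (180° − 56.0°) = 82.100° from the x-axis; with |FL| = 22.4, L = F + 22.4·(cos 82.100°, sin 82.100°) = (36.871, -8.1322). The perpendicularity gives LD at right angles to FL; with |LD| = 8.8 on the left of FL, D = L + 8.8·(-0.99051, 0.13744) = (28.154, -6.9227). Then |AD| = |D − A| = 28.993.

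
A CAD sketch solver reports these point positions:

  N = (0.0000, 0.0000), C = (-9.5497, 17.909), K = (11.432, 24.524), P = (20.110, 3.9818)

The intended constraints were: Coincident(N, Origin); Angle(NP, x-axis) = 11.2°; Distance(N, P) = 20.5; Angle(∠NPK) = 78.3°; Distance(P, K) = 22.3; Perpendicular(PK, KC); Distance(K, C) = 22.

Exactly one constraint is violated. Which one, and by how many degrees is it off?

Perpendicular(PK, KC) — off by 5.40°.

N = (0.00, 0.00) ✓; NP at 11.20° ✓; |NP| = 20.50 ✓; ∠NPK = 78.30° ✓; |PK| = 22.30 ✓; ∠(PK, KC) = 84.60° ✗; |KC| = 22.00 ✓.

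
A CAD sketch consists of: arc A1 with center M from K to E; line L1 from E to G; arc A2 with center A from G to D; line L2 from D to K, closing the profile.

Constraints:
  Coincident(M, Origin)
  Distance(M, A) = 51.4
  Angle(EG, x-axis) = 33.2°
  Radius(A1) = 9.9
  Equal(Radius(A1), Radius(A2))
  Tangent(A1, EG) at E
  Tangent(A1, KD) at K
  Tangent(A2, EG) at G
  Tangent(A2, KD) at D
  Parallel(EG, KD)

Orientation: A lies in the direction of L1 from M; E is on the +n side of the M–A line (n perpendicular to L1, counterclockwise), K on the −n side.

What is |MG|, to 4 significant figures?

52.34

The slot axis is L1's direction at 33.2°, so u = (cos 33.2°, sin 33.2°) = (0.8368, 0.5476) and n = (−sin 33.2°, cos 33.2°) = (-0.5476, 0.8368). M is at the origin and A lies 51.4 along u from M, so A = 51.4·u = (43.01, 28.14). Tangency of A1 to both parallel lines with radius 9.9 puts E and K at M ± 9.9·n: E = (-5.421, 8.284), K = (5.421, -8.284). Equal radii place G and D the same way about A: G = A + 9.9·n = (37.59, 36.43), D = A − 9.9·n = (48.43, 19.86). Then |MG| = |G − M| = 52.34.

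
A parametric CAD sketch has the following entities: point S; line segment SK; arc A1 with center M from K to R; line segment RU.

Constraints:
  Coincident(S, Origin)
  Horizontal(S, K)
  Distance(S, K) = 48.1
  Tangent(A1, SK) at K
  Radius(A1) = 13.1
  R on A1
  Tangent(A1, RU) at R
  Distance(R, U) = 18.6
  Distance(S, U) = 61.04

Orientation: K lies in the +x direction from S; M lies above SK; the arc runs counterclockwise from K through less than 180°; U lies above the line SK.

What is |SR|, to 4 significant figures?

62.52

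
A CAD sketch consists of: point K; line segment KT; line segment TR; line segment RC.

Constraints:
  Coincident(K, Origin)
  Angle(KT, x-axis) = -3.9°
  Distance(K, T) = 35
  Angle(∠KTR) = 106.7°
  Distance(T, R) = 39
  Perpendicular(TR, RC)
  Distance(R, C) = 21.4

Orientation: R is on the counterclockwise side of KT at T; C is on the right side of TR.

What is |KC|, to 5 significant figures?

73.643

∠KTR = 106.7°, so TR runs at -3.9° + (180° − 106.7°) = 69.400° from the x-axis; with |TR| = 39.0, R = T + 39.0·(cos 69.400°, sin 69.400°) = (48.641, 34.126). TR ⟂ RC; with |RC| = 21.4 on the right of TR, C = R + 21.4·(0.93606, -0.35184) = (68.672, 26.596). Then |KC| = |C − K| = 73.643.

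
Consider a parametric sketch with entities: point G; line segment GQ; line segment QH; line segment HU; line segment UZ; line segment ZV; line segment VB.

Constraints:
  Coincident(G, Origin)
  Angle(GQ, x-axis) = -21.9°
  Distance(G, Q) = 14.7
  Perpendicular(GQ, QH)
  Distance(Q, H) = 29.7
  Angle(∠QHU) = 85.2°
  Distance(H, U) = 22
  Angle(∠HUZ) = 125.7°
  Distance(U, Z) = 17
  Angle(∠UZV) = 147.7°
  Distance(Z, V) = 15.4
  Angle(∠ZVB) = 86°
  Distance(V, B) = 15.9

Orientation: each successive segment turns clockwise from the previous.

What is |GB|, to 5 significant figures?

0.67608

G is at the origin; GQ runs at -21.9° with length 14.7, so Q = (13.639, -5.4829). GQ is perpendicular to QH, so QH runs at -111.90°; with |QH| = 29.7, H = (2.5615, -33.040). ∠QHU = 85.2° gives HU at 153.30° from the x-axis; with |HU| = 22.0, U = (-17.093, -23.155). ∠HUZ = 125.7° gives UZ at 99.000° from the x-axis; with |UZ| = 17.0, Z = (-19.752, -6.3639). ∠UZV = 147.7° gives ZV at 66.700° from the x-axis; with |ZV| = 15.4, V = (-13.661, 7.7801). ∠ZVB = 86.0° gives VB at -27.300° from the x-axis; with |VB| = 15.9, B = (0.46831, 0.48761). Then |GB| = |B − G| = 0.67608.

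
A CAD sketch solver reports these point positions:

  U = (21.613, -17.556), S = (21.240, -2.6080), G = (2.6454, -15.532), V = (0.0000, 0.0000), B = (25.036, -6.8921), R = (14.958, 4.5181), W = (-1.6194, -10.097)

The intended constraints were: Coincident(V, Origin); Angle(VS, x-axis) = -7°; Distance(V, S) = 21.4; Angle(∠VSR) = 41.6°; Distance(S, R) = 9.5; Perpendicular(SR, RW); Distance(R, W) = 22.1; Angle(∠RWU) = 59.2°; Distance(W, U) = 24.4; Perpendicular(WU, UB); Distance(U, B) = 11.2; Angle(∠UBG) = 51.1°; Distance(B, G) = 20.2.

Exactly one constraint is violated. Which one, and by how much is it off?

Distance(B, G) = 20.2 — off by 3.80.

V = (0.00, 0.00) ✓; VS at -7.000° ✓; |VS| = 21.40 ✓; ∠VSR = 41.60° ✓; |SR| = 9.500 ✓; ∠(SR, RW) = 90.00° ✓; |RW| = 22.10 ✓; ∠RWU = 59.20° ✓; |WU| = 24.40 ✓; ∠(WU, UB) = 90.00° ✓; |UB| = 11.20 ✓; ∠UBG = 51.10° ✓; |BG| = 24.00 ✗.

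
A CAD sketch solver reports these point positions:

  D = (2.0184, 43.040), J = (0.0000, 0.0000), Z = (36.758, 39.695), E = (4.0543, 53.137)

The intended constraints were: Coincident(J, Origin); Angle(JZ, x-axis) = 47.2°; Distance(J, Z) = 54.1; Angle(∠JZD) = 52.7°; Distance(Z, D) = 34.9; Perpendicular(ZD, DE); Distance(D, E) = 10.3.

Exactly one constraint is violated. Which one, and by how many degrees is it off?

Perpendicular(ZD, DE) — off by 5.90°.

J = (0.00, 0.00) ✓; JZ at 47.20° ✓; |JZ| = 54.10 ✓; ∠JZD = 52.70° ✓; |ZD| = 34.90 ✓; ∠(ZD, DE) = 95.90° ✗; |DE| = 10.30 ✓.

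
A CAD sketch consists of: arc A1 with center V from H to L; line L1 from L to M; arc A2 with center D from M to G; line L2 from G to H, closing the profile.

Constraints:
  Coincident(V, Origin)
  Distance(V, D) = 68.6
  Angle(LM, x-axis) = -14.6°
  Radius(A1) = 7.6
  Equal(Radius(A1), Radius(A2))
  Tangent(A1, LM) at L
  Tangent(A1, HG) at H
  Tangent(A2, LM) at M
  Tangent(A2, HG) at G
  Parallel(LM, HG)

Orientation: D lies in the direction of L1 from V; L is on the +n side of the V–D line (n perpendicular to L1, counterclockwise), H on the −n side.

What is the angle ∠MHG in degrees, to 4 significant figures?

12.49°

The slot axis is L1's direction at -14.6°, so u = (cos -14.6°, sin -14.6°) = (0.9677, -0.2521) and n = (−sin -14.6°, cos -14.6°) = (0.2521, 0.9677). V is at the origin and D lies 68.6 along u from V, so D = 68.6·u = (66.38, -17.29). Tangency of A1 to both parallel lines with radius 7.6 puts L and H at V ± 7.6·n: L = (1.916, 7.355), H = (-1.916, -7.355). Equal radii place M and G the same way about D: M = D + 7.6·n = (68.30, -9.937), G = D − 7.6·n = (64.47, -24.65). Then cos ∠MHG = HM·HG / (|HM||HG|), giving 12.49°.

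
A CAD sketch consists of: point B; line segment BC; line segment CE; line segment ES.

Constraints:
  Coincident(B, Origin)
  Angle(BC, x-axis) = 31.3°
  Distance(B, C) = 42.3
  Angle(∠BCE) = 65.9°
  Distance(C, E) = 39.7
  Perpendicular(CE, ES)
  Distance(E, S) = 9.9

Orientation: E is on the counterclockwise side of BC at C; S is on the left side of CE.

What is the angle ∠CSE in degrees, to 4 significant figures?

76.00°

B is at the origin; BC runs at 31.3° with length 42.3, so C = 42.3·(cos 31.3°, sin 31.3°) = (36.14, 21.98). ∠BCE = 65.9°, so CE runs at 31.3° + (180° − 65.9°) = 145.4° from the x-axis; with |CE| = 39.7, E = C + 39.7·(cos 145.4°, sin 145.4°) = (3.465, 44.52). CE ⟂ ES; with |ES| = 9.9 on the left of CE, S = E + 9.9·(-0.5678, -0.8231) = (-2.157, 36.37). Then cos ∠CSE = SC·SE / (|SC||SE|), giving 76.00°.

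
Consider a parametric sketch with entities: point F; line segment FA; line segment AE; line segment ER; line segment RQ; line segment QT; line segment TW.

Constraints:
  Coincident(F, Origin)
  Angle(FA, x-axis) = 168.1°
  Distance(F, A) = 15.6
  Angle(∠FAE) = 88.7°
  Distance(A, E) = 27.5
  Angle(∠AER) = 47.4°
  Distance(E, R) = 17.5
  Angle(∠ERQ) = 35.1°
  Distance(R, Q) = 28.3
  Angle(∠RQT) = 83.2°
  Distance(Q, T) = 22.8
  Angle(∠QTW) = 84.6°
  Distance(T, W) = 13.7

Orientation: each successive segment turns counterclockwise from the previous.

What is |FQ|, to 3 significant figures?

36.2

F is at the origin; FA runs at 168.1° with length 15.6, so A = (-15.3, 3.22). ∠FAE = 88.7° gives AE at -101° from the x-axis; with |AE| = 27.5, E = (-20.3, -23.8). ∠AER = 47.4° gives ER at 32.0° from the x-axis; with |ER| = 17.5, R = (-5.48, -14.5). ∠ERQ = 35.1° gives RQ at 177° from the x-axis; with |RQ| = 28.3, Q = (-33.7, -13.0). Then |FQ| = |Q − F| = 36.2.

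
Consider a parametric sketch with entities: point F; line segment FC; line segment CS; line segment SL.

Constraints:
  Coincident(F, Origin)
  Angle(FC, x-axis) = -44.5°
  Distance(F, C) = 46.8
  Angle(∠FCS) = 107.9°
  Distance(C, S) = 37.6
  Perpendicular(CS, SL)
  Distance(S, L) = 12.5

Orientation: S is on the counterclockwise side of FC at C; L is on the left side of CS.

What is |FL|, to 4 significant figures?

61.06

F is at the origin; FC runs at -44.5° with length 46.8, so C = 46.8·(cos -44.5°, sin -44.5°) = (33.38, -32.80). ∠FCS = 107.9°, so CS runs at -44.5° + (180° − 107.9°) = 27.60° from the x-axis; with |CS| = 37.6, S = C + 37.6·(cos 27.60°, sin 27.60°) = (66.70, -15.38). CS ⟂ SL; with |SL| = 12.5 on the left of CS, L = S + 12.5·(-0.4633, 0.8862) = (60.91, -4.305). Then |FL| = |L − F| = 61.06.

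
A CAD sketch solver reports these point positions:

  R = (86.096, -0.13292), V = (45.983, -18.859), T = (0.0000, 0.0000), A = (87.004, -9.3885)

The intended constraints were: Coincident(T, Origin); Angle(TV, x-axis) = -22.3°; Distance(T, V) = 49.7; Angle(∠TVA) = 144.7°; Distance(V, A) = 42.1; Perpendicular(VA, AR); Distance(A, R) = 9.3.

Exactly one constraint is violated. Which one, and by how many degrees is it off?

Perpendicular(VA, AR) — off by 7.40°.

T = (0.00, 0.00) ✓; TV at -22.30° ✓; |TV| = 49.70 ✓; ∠TVA = 144.7° ✓; |VA| = 42.10 ✓; ∠(VA, AR) = 82.60° ✗; |AR| = 9.300 ✓.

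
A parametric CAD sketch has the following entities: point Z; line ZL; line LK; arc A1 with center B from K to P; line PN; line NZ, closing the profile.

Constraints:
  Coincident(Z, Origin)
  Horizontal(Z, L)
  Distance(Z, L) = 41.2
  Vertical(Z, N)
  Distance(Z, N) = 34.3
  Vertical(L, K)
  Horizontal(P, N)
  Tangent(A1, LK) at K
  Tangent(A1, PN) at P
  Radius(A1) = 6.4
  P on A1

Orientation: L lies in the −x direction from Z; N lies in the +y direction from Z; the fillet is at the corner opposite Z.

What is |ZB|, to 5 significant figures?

44.603

Z is at the origin; ZL is horizontal with |ZL| = 41.2 and L on the −x side, so L = (-41.200, 0.0000). ZN is vertical with |ZN| = 34.3 and N on the +y side, so N = (0.0000, 34.300). The virtual corner opposite Z is at (-41.200, 34.300). Tangency of A1 to LK means the radius BK is perpendicular to LK and tangency of A1 to PN means the radius BP is perpendicular to PN, with radius 6.4, so the center B sits 6.4 in from both sides at B = (-34.800, 27.900). Then |ZB| = |B − Z| = 44.603.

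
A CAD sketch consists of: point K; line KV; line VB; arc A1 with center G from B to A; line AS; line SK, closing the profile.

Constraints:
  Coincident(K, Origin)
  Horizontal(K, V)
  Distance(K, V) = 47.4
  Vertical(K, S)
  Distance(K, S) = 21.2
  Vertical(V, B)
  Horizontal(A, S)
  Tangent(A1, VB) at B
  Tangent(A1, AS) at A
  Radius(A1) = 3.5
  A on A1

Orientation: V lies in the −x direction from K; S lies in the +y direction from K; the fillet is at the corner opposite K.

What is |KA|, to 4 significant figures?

48.75

K is at the origin; K and V share the same y with |KV| = 47.4 and V on the −x side, so V = (-47.40, 0.000). KS is vertical with |KS| = 21.2 and S on the +y side, so S = (0.000, 21.20). The virtual corner opposite K is at (-47.40, 21.20). The tangent condition forces GB to be normal to VB and since A1 is tangent to AS there, GA ⟂ AS, with radius 3.5, so the center G sits 3.5 in from both sides at G = (-43.90, 17.70). That places the tangent points at B = (-47.40, 17.70) on VB and A = (-43.90, 21.20) on AS. Then |KA| = |A − K| = 48.75.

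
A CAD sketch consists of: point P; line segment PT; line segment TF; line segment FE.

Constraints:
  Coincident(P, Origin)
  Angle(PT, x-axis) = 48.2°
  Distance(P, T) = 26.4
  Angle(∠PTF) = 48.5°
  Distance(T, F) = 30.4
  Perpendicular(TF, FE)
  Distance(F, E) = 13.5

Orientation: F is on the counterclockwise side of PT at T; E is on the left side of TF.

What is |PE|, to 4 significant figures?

14.35

P is at the origin; PT runs at 48.2° with length 26.4, so T = 26.4·(cos 48.2°, sin 48.2°) = (17.60, 19.68). ∠PTF = 48.5°, so TF runs at 48.2° + (180° − 48.5°) = 179.7° from the x-axis; with |TF| = 30.4, F = T + 30.4·(cos 179.7°, sin 179.7°) = (-12.80, 19.84). TF is perpendicular to FE; with |FE| = 13.5 on the left of TF, E = F + 13.5·(-0.005236, -1.000) = (-12.87, 6.340). Then |PE| = |E − P| = 14.35.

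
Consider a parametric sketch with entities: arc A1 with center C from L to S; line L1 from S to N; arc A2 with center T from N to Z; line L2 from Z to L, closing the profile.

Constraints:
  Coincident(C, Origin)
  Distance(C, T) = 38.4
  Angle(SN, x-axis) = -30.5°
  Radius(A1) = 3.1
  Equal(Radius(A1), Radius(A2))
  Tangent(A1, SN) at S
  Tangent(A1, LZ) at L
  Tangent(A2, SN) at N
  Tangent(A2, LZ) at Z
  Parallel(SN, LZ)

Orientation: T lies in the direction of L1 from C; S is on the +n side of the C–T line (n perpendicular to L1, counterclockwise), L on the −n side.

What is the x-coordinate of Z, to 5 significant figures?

31.513

Tangency of A1 to both parallel lines with radius 3.1 puts S and L at C ± 3.1·n: S = (1.5734, 2.6711), L = (-1.5734, -2.6711). Equal radii place N and Z the same way about T: N = T + 3.1·n = (34.660, -16.818), Z = T − 3.1·n = (31.513, -22.161). So Z.x = 31.513.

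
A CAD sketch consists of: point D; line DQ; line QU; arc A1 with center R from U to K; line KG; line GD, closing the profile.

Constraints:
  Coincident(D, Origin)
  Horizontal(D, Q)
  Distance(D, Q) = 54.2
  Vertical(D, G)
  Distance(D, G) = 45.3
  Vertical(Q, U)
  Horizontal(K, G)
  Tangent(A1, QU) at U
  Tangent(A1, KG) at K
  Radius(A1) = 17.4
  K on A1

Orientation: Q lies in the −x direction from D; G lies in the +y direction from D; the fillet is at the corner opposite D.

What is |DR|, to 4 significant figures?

46.18

D and G share the same x with |DG| = 45.3 and G on the +y side, so G = (0.000, 45.30). The virtual corner opposite D is at (-54.20, 45.30). A1 meets QU tangentially, so RU is at right angles to QU and the tangent condition forces RK to be normal to KG, with radius 17.4, so the center R sits 17.4 in from both sides at R = (-36.80, 27.90). Then |DR| = |R − D| = 46.18.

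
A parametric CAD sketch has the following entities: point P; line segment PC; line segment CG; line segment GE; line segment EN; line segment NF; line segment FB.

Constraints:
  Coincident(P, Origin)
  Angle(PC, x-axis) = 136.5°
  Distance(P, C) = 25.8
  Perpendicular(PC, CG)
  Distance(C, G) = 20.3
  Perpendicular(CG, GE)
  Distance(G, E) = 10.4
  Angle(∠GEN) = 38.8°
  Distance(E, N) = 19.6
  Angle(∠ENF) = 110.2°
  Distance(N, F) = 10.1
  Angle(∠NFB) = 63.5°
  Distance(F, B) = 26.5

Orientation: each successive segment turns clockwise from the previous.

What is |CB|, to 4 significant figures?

28.84

P is at the origin; PC runs at 136.5° with length 25.8, so C = (-18.71, 17.76). PC ⟂ CG, so CG runs at 46.50°; with |CG| = 20.3, G = (-4.741, 32.48). CG is perpendicular to GE, so GE runs at -43.50°; with |GE| = 10.4, E = (2.803, 25.33). ∠GEN = 38.8° gives EN at 175.3° from the x-axis; with |EN| = 19.6, N = (-16.73, 26.93). ∠ENF = 110.2° gives NF at 105.5° from the x-axis; with |NF| = 10.1, F = (-19.43, 36.66). ∠NFB = 63.5° gives FB at -11.00° from the x-axis; with |FB| = 26.5, B = (6.583, 31.61). Then |CB| = |B − C| = 28.84.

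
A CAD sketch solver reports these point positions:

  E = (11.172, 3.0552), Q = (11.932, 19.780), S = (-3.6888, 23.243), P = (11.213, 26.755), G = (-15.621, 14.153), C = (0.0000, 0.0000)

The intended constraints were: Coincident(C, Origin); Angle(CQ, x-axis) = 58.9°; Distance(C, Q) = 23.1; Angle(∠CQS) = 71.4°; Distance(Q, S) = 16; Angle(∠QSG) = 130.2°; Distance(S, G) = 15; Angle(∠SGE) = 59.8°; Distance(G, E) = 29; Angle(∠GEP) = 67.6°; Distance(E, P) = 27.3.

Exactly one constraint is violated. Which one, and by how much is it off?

Distance(E, P) = 27.3 — off by 3.60.

C = (0.00, 0.00) ✓; CQ at 58.90° ✓; |CQ| = 23.10 ✓; ∠CQS = 71.40° ✓; |QS| = 16.00 ✓; ∠QSG = 130.2° ✓; |SG| = 15.00 ✓; ∠SGE = 59.80° ✓; |GE| = 29.00 ✓; ∠GEP = 67.60° ✓; |EP| = 23.70 ✗.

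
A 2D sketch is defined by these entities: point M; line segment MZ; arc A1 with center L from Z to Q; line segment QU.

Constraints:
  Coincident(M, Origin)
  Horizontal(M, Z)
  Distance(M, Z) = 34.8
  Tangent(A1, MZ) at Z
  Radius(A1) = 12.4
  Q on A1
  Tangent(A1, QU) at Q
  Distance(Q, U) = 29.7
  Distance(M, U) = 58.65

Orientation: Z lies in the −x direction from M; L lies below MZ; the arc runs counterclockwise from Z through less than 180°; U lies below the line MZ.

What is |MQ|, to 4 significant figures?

49.33

Checks: |LQ| = 12.40 ✓; ∠(LQ, QU) = 90.00° ✓; |QU| = 29.70 ✓; |MU| = 58.65 ✓.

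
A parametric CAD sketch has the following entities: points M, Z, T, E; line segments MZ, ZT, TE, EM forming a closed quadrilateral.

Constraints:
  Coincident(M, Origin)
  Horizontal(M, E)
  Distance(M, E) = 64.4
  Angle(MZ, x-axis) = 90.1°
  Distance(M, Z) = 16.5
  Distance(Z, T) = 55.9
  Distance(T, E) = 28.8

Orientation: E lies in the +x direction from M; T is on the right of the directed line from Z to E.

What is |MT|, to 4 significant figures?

47.07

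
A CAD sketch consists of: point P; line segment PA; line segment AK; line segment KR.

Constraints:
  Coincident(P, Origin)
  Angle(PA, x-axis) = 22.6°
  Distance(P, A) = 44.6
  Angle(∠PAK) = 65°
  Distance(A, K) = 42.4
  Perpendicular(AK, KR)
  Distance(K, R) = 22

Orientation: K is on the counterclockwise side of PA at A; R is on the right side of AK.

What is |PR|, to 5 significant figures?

66.716

P is at the origin; PA runs at 22.6° with length 44.6, so A = 44.6·(cos 22.6°, sin 22.6°) = (41.175, 17.140). ∠PAK = 65.0°, so AK runs at 22.6° + (180° − 65.0°) = 137.60° from the x-axis; with |AK| = 42.4, K = A + 42.4·(cos 137.60°, sin 137.60°) = (9.8647, 45.730). AK ⟂ KR; with |KR| = 22.0 on the right of AK, R = K + 22.0·(0.67430, 0.73846) = (24.699, 61.976). Then |PR| = |R − P| = 66.716.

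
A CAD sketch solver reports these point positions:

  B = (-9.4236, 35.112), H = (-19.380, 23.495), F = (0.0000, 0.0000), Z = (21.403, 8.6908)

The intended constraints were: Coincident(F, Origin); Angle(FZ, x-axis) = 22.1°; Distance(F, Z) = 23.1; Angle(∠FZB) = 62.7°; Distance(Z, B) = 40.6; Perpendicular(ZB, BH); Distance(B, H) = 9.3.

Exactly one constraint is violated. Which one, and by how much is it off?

Distance(B, H) = 9.3 — off by 6.00.

F = (0.00, 0.00) ✓; FZ at 22.10° ✓; |FZ| = 23.10 ✓; ∠FZB = 62.70° ✓; |ZB| = 40.60 ✓; ∠(ZB, BH) = 90.00° ✓; |BH| = 15.30 ✗.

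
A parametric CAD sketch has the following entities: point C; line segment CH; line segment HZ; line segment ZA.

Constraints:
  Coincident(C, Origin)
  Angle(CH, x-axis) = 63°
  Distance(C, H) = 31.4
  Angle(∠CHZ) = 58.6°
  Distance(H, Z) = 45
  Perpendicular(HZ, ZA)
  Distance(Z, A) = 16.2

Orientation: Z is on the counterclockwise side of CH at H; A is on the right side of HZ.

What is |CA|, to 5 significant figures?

51.666

C is at the origin; CH runs at 63.0° with length 31.4, so H = 31.4·(cos 63.0°, sin 63.0°) = (14.255, 27.978). ∠CHZ = 58.6°, so HZ runs at 63.0° + (180° − 58.6°) = 184.40° from the x-axis; with |HZ| = 45.0, Z = H + 45.0·(cos 184.40°, sin 184.40°) = (-30.612, 24.525). HZ ⟂ ZA; with |ZA| = 16.2 on the right of HZ, A = Z + 16.2·(-0.076719, 0.99705) = (-31.855, 40.678). Then |CA| = |A − C| = 51.666.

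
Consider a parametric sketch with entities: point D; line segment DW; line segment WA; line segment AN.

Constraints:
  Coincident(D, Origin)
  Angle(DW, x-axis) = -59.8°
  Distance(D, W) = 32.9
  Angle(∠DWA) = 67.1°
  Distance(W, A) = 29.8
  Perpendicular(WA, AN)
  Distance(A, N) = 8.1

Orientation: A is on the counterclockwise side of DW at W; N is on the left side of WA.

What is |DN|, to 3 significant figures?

28.0

D is at the origin; DW runs at -59.8° with length 32.9, so W = 32.9·(cos -59.8°, sin -59.8°) = (16.5, -28.4). ∠DWA = 67.1°, so WA runs at -59.8° + (180° − 67.1°) = 53.1° from the x-axis; with |WA| = 29.8, A = W + 29.8·(cos 53.1°, sin 53.1°) = (34.4, -4.60). WA ⟂ AN; with |AN| = 8.1 on the left of WA, N = A + 8.1·(-0.800, 0.600) = (28.0, 0.259). Then |DN| = |N − D| = 28.0.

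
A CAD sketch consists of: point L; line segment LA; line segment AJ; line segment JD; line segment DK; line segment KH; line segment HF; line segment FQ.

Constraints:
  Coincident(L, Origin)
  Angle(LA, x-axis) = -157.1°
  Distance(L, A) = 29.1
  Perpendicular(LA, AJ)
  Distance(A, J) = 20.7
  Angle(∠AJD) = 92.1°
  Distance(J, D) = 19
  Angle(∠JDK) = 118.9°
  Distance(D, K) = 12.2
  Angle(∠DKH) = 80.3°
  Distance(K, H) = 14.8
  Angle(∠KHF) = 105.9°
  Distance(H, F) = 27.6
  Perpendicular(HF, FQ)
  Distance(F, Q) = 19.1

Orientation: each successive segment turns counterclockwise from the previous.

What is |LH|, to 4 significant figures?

18.48

∠JDK = 118.9° gives DK at 81.90° from the x-axis; with |DK| = 12.2, K = (0.7291, -11.57). ∠DKH = 80.3° gives KH at -178.4° from the x-axis; with |KH| = 14.8, H = (-14.07, -11.98). Then |LH| = |H − L| = 18.48.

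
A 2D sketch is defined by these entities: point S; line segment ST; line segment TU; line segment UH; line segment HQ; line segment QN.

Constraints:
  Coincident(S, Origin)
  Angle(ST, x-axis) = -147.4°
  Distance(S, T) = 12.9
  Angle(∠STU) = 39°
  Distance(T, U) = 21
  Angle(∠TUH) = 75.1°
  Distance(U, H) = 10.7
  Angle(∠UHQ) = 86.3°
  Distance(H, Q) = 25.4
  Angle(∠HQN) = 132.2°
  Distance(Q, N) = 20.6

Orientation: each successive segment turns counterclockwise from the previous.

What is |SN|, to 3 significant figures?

34.5

S is at the origin; ST runs at -147.4° with length 12.9, so T = (-10.9, -6.95). ∠STU = 39.0° gives TU at -6.40° from the x-axis; with |TU| = 21.0, U = (10.0, -9.29). ∠TUH = 75.1° gives UH at 98.5° from the x-axis; with |UH| = 10.7, H = (8.42, 1.29). ∠UHQ = 86.3° gives HQ at -168° from the x-axis; with |HQ| = 25.4, Q = (-16.4, -4.08). ∠HQN = 132.2° gives QN at -120° from the x-axis; with |QN| = 20.6, N = (-26.7, -21.9). Then |SN| = |N − S| = 34.5.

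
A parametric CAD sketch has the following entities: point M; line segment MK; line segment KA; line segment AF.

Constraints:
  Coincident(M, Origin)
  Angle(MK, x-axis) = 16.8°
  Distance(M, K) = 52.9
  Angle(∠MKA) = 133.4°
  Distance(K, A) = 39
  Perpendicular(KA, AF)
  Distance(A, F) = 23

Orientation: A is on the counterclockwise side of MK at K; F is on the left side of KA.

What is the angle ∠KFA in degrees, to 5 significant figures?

59.470°

∠MKA = 133.4°, so KA runs at 16.8° + (180° − 133.4°) = 63.400° from the x-axis; with |KA| = 39.0, A = K + 39.0·(cos 63.400°, sin 63.400°) = (68.105, 50.162). The perpendicularity gives AF at right angles to KA; with |AF| = 23.0 on the left of KA, F = A + 23.0·(-0.89415, 0.44776) = (47.539, 60.460). Then cos ∠KFA = FK·FA / (|FK||FA|), giving 59.470°.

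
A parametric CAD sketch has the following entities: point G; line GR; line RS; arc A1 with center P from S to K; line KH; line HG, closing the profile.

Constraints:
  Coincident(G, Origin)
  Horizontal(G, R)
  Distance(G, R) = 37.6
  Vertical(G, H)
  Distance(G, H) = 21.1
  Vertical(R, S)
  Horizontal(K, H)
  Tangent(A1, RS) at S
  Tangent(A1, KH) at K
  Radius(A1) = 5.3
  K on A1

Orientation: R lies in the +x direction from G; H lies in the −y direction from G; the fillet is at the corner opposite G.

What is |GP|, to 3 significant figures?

36.0

G is at the origin; G and R share the same y with |GR| = 37.6 and R on the +x side, so R = (37.6, 0.00). G and H share the same x with |GH| = 21.1 and H on the −y side, so H = (0.00, -21.1). The virtual corner opposite G is at (37.6, -21.1). Since A1 is tangent to RS there, PS ⟂ RS and A1 meets KH tangentially, so PK is at right angles to KH, with radius 5.3, so the center P sits 5.3 in from both sides at P = (32.3, -15.8). Then |GP| = |P − G| = 36.0.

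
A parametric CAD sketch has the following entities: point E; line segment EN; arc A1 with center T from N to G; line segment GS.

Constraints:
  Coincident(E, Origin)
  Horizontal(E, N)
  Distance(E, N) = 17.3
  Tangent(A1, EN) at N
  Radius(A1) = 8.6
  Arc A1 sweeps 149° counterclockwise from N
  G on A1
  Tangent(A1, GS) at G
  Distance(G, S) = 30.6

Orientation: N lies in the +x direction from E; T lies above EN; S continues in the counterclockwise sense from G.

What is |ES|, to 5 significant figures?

32.049

On A1, N sits at bearing -90° from T; a 149° counterclockwise sweep puts G at bearing 59°, so G = T + 8.6·(cos 59°, sin 59°) = (21.729, 15.972). A1 meets GS tangentially, so TG is at right angles to GS, so GS runs along (−sin 59°, cos 59°); with |GS| = 30.6, S = (-4.5000, 31.732). Then |ES| = |S − E| = 32.049.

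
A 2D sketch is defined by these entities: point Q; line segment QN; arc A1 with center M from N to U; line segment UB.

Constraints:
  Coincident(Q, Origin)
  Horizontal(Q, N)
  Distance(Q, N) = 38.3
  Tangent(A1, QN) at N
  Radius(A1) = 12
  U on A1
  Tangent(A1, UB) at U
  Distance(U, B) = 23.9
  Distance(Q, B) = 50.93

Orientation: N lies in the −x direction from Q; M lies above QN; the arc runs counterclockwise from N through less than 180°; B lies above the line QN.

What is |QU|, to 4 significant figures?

30.90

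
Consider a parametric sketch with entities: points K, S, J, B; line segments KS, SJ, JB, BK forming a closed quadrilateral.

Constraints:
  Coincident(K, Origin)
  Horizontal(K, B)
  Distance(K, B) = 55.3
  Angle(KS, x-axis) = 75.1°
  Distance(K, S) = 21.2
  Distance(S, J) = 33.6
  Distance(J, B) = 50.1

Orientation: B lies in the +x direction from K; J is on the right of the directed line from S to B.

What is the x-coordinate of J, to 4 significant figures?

6.938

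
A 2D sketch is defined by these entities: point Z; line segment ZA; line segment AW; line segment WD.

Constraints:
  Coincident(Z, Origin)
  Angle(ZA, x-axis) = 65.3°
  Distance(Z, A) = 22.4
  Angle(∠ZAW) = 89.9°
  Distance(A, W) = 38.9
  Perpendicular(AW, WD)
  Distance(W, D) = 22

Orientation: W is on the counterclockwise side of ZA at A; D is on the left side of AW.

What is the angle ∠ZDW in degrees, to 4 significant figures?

90.59°

Z is at the origin; ZA runs at 65.3° with length 22.4, so A = 22.4·(cos 65.3°, sin 65.3°) = (9.360, 20.35). ∠ZAW = 89.9°, so AW runs at 65.3° + (180° − 89.9°) = 155.4° from the x-axis; with |AW| = 38.9, W = A + 38.9·(cos 155.4°, sin 155.4°) = (-26.01, 36.54). The perpendicularity gives WD at right angles to AW; with |WD| = 22.0 on the left of AW, D = W + 22.0·(-0.4163, -0.9092) = (-35.17, 16.54). Then cos ∠ZDW = DZ·DW / (|DZ||DW|), giving 90.59°.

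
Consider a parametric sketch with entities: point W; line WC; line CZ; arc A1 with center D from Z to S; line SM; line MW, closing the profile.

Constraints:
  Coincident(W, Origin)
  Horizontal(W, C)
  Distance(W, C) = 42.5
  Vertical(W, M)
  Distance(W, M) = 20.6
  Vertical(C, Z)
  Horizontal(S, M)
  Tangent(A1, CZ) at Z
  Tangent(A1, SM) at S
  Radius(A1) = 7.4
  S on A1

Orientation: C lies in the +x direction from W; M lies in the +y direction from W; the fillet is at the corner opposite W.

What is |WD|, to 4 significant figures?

37.50

W and M share the same x with |WM| = 20.6 and M on the +y side, so M = (0.000, 20.60). The virtual corner opposite W is at (42.50, 20.60). Tangency of A1 to CZ means the radius DZ is perpendicular to CZ and A1 meets SM tangentially, so DS is at right angles to SM, with radius 7.4, so the center D sits 7.4 in from both sides at D = (35.10, 13.20). Then |WD| = |D − W| = 37.50.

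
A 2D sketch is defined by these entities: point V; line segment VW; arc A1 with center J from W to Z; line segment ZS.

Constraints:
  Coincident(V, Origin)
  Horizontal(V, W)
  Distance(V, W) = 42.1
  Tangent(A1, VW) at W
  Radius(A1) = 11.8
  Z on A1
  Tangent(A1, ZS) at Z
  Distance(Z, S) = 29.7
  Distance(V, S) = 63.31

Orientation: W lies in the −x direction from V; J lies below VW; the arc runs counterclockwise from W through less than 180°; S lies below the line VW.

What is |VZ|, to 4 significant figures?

55.52

V is at the origin; V and W share the same y with |VW| = 42.1 and W on the −x side, so W = (-42.10, 0.000). Since A1 is tangent to VW there, JW ⟂ VW, so J = W + (0, -11.8) = (-42.10, -11.80). Since JZ ⟂ ZS (tangency), |JS| = √(11.8² + 29.7²) = 31.96 regardless of where Z sits on A1. So S lies on both circle(V, 63.31) and circle(J, 31.96); the below-VW intersection is S = (-45.98, -43.52). Z is the foot of the tangent from S: Z = (-53.51, -14.79).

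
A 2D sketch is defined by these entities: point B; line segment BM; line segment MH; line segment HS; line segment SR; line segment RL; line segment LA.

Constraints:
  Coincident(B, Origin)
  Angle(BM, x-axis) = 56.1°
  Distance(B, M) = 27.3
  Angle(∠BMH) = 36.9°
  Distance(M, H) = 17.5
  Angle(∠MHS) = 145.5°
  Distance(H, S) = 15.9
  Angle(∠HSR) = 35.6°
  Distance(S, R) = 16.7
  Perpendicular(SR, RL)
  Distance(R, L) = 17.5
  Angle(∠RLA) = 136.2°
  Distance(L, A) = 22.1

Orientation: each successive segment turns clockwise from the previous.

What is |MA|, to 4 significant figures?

37.57

B is at the origin; BM runs at 56.1° with length 27.3, so M = (15.23, 22.66). ∠BMH = 36.9° gives MH at -87.00° from the x-axis; with |MH| = 17.5, H = (16.14, 5.183). ∠MHS = 145.5° gives HS at -121.5° from the x-axis; with |HS| = 15.9, S = (7.835, -8.374). ∠HSR = 35.6° gives SR at 94.10° from the x-axis; with |SR| = 16.7, R = (6.641, 8.284). The perpendicularity gives RL at right angles to SR, so RL runs at 4.100°; with |RL| = 17.5, L = (24.10, 9.535). ∠RLA = 136.2° gives LA at -39.70° from the x-axis; with |LA| = 22.1, A = (41.10, -4.582). Then |MA| = |A − M| = 37.57.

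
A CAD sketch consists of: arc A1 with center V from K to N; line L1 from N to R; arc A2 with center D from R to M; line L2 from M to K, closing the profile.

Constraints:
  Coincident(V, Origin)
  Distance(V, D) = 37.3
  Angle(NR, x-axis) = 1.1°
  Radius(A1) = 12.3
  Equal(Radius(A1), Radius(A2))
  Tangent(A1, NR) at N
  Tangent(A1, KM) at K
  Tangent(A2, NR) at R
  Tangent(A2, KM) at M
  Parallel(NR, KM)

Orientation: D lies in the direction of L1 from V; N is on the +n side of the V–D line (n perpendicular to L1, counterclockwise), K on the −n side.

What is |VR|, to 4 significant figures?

39.28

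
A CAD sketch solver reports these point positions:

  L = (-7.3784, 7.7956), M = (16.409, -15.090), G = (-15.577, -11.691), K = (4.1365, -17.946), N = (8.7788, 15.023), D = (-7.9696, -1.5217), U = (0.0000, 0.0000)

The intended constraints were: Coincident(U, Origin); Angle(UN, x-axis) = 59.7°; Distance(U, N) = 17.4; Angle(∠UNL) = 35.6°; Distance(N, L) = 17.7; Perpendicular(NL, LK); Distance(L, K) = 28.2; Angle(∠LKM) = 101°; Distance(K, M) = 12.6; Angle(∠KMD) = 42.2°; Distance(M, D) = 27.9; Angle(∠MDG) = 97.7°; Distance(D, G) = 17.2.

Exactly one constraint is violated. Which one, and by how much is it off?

Distance(D, G) = 17.2 — off by 4.50.

U = (0.00, 0.00) ✓; UN at 59.70° ✓; |UN| = 17.40 ✓; ∠UNL = 35.60° ✓; |NL| = 17.70 ✓; ∠(NL, LK) = 90.00° ✓; |LK| = 28.20 ✓; ∠LKM = 101.0° ✓; |KM| = 12.60 ✓; ∠KMD = 42.20° ✓; |MD| = 27.90 ✓; ∠MDG = 97.70° ✓; |DG| = 12.70 ✗.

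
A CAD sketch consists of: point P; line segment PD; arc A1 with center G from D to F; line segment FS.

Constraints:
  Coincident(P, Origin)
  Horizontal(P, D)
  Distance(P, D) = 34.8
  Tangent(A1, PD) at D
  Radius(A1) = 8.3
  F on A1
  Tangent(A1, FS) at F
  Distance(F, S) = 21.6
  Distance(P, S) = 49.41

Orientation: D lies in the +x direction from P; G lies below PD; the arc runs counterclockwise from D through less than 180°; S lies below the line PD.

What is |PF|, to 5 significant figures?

30.268

P is at the origin; P and D share the same y with |PD| = 34.8 and D on the +x side, so D = (34.800, 0.0000). A1 meets PD tangentially, so GD is at right angles to PD, so G = D + (0, -8.3) = (34.800, -8.3000). Since GF ⟂ FS (tangency), |GS| = √(8.3² + 21.6²) = 23.140 regardless of where F sits on A1. So S lies on both circle(P, 49.41) and circle(G, 23.140); the below-PD intersection is S = (38.340, -31.167). F is the foot of the tangent from S: F = (27.599, -12.427).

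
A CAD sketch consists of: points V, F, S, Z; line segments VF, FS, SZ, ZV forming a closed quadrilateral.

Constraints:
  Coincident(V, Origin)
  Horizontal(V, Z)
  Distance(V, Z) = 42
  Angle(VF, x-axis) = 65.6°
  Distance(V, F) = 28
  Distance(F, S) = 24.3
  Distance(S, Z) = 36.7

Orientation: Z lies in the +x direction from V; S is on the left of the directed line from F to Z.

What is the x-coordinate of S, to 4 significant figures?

33.61

V is at the origin; VZ is horizontal with |VZ| = 42.0 and Z in +x, so Z = (42.0, 0). VF runs at 65.6° with |VF| = 28.0, so F = (11.57, 25.50). S is determined by |FS| = 24.3 and |SZ| = 36.7 together: it lies at the intersection of circle(F, 24.3) and circle(Z, 36.7). With |FZ| = 39.70, the foot of the radical line on FZ is 10.33 from F and the perpendicular offset is √(24.3² − 10.33²) = 22.00. Taking the left-of-FZ solution: S = (33.61, 35.73).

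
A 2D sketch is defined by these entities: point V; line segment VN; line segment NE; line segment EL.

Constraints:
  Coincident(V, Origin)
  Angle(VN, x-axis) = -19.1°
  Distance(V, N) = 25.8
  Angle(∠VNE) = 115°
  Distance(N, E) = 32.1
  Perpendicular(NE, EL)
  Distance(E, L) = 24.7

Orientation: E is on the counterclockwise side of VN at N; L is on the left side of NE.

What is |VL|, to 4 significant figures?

43.02

V is at the origin; VN runs at -19.1° with length 25.8, so N = 25.8·(cos -19.1°, sin -19.1°) = (24.38, -8.442). ∠VNE = 115.0°, so NE runs at -19.1° + (180° − 115.0°) = 45.90° from the x-axis; with |NE| = 32.1, E = N + 32.1·(cos 45.90°, sin 45.90°) = (46.72, 14.61). NE ⟂ EL; with |EL| = 24.7 on the left of NE, L = E + 24.7·(-0.7181, 0.6959) = (28.98, 31.80). Then |VL| = |L − V| = 43.02.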